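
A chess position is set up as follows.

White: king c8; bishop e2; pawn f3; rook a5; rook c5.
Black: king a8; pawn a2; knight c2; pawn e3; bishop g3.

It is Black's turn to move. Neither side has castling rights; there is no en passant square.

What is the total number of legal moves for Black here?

0

Black to move; king on a8.
In check: yes, from the white rook on a5.
Legal moves: none.
Count: 0.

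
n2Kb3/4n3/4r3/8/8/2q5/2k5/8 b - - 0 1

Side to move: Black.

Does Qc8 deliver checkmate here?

After Qc8: white king on d8; in check: yes, from the black queen on c8.
King squares — c7: attacked by Na8; d7: attacked by Qc8; e7: attacked by Re6; c8: attacked by Ne7; e8: attacked by Qc8.
White has no legal moves → checkmate.

yes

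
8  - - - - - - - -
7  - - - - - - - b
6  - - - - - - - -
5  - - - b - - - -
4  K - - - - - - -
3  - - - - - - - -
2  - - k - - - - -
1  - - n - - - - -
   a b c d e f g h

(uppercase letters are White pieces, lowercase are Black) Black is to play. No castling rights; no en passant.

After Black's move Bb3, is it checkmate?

no

After Bb3: white king on a4; in check: yes, from the black bishop on b3.
White has 4 legal replies: Kb5, Ka5, Kb4, Ka3.
In check but a legal move exists → not checkmate.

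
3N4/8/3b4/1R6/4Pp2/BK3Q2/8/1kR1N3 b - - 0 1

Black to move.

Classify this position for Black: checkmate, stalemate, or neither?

Black to move; black king on b1.
In check: yes, from the white rook on c1.
King squares — a1: attacked by Rc1; c1: attacked by Ba3; a2: attacked by Kb3; b2: attacked by Ba3; c2: attacked by Rc1.
Legal moves for Black: none.
In check with no legal moves → checkmate.

checkmate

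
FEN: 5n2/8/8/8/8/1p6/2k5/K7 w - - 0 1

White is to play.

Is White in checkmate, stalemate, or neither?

White to move; white king on a1.
In check: no.
King squares — b1: attacked by Kc2; a2: attacked by Pb3; b2: attacked by Kc2.
Legal moves for White: none.
Not in check and no legal moves → stalemate.

stalemate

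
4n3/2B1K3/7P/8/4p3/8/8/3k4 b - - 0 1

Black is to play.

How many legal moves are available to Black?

Black to move; king on d1.
In check: no.
Legal moves: Ng7, Nxc7, Nf6, Nd6, Ke2, Kd2, Kc2, Ke1, Kc1, e3.
Count: 10.

10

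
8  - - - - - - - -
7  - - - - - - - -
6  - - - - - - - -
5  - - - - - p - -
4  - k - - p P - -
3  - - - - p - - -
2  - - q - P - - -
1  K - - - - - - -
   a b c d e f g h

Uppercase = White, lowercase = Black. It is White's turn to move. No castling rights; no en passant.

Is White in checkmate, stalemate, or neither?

White to move; white king on a1.
In check: no.
King squares — b1: attacked by Qc2; a2: attacked by Qc2; b2: attacked by Qc2.
Legal moves for White: none.
Not in check and no legal moves → stalemate.

stalemate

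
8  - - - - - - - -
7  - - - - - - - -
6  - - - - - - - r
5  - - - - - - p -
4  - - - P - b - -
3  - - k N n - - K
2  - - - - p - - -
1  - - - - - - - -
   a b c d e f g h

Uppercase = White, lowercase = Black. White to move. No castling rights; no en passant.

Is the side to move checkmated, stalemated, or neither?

checkmate

White to move; white king on h3.
In check: yes, from the black rook on h6.
King squares — g2: attacked by Ne3; h2: attacked by Bf4; g3: attacked by Bf4; g4: attacked by Ne3; h4: attacked by Pg5.
Legal moves for White: none.
In check with no legal moves → checkmate.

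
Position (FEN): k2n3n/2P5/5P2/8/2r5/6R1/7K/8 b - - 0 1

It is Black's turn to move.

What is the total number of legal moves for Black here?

Black to move; king on a8.
In check: no.
Legal moves: Nhf7, Ng6, Ndf7, Nb7, Ne6, Nc6, Kb7, Ka7, Rxc7, Rc6, Rc5, Rh4+, Rg4, Rf4, Re4, Rd4, Rb4, Ra4, Rc3, Rc2+, Rc1.
Count: 21.

21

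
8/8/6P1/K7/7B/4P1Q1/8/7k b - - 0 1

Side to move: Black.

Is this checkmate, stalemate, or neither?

stalemate

Black to move; black king on h1.
In check: no.
King squares — g1: attacked by Qg3; g2: attacked by Qg3; h2: attacked by Qg3.
Legal moves for Black: none.
Not in check and no legal moves → stalemate.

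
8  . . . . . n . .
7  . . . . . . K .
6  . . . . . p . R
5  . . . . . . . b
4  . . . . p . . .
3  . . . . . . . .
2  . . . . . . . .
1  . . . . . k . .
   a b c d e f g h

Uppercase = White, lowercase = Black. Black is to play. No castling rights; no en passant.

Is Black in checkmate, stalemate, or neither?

neither

Black to move; black king on f1.
In check: no.
Legal moves for Black: Nh7, Nd7, Ng6, Ne6+, Be8, Bf7, Bg6, Bg4, Bf3, Be2, Bd1, Kg2, Kf2, Ke2, Kg1, Ke1, f5, e3.
Black has 18 legal moves and is not in check → neither.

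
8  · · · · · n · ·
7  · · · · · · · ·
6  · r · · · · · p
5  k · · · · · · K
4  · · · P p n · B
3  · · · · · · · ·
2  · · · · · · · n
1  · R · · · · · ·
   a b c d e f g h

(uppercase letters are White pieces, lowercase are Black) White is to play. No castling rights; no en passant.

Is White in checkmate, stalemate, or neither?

White to move; white king on h5.
In check: yes, from the black knight on f4.
King squares — g4: attacked by Nh2; h4: own bishop; g5: attacked by Ph6; g6: attacked by Nf4; h6: attacked by Rb6.
Legal moves for White: none.
In check with no legal moves → checkmate.

checkmate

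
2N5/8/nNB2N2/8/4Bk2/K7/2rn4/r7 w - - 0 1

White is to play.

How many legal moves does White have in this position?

0

White to move; king on a3.
In check: yes, from the black rook on a1.
Legal moves: none.
Count: 0.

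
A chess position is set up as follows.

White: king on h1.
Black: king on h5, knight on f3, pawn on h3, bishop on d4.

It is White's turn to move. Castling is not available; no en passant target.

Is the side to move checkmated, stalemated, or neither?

stalemate

White to move; white king on h1.
In check: no.
King squares — g1: attacked by Nf3; g2: attacked by Ph3; h2: attacked by Nf3.
Legal moves for White: none.
Not in check and no legal moves → stalemate.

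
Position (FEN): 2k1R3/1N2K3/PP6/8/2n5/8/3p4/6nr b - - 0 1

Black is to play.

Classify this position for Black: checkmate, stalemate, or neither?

checkmate

Black to move; black king on c8.
In check: yes, from the white rook on e8.
King squares — b7: attacked by Pa6; c7: attacked by Pb6; d7: attacked by Ke7; b8: attacked by Re8; d8: attacked by Nb7.
Legal moves for Black: none.
In check with no legal moves → checkmate.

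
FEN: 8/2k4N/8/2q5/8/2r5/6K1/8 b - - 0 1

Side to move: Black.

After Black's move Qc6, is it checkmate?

After Qc6: white king on g2; in check: yes, from the black queen on c6.
White has 4 legal replies: Kh2, Kf2, Kg1, Kf1.
In check but a legal move exists → not checkmate.

no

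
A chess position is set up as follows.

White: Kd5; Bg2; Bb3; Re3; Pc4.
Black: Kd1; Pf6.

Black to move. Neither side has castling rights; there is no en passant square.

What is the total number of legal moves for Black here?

Black to move; king on d1.
In check: yes, from the white bishop on b3.
Legal moves: Kd2, Kc1.
Count: 2.

2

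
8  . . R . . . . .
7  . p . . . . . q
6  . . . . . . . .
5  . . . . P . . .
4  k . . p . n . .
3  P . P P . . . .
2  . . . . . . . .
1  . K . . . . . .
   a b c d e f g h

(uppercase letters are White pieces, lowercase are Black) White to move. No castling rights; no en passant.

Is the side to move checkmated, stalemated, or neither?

White to move; white king on b1.
In check: no.
Legal moves for White include: Rh8, Rg8, Rf8, Re8, Rd8, Rb8, Ra8+, Rc7, Rc6, Rc5, Rc4+, Kc2, Kb2, Ka2, Kc1, Ka1, cxd4, e6, ... (list truncated; more exist).
White has legal moves and is not in check → neither.

neither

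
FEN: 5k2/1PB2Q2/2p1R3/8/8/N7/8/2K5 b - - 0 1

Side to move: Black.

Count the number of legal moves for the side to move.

1

Black to move; king on f8.
In check: yes, from the white queen on f7.
Legal moves: Kxf7.
Count: 1.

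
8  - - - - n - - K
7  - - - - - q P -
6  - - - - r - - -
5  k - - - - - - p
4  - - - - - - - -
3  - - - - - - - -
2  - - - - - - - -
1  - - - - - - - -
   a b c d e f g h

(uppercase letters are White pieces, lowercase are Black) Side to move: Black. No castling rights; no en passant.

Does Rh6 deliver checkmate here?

yes

After Rh6: white king on h8; in check: yes, from the black rook on h6.
King squares — g7: own pawn; h7: attacked by Rh6; g8: attacked by Qf7.
White has no legal moves → checkmate.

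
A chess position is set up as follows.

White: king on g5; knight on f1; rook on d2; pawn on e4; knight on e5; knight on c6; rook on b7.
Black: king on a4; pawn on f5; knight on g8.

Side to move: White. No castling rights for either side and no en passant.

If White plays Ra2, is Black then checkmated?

After Ra2: black king on a4; in check: yes, from the white rook on a2.
King squares — a3: attacked by Ra2; b3: attacked by Rb7; b4: attacked by Nc6; a5: attacked by Ra2; b5: attacked by Rb7.
Black has no legal moves → checkmate.

yes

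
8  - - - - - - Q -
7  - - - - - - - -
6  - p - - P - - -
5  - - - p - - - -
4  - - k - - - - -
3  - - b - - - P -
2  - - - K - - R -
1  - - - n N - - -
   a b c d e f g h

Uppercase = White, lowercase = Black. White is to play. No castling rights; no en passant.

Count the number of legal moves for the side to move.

White to move; king on d2.
In check: yes, from the black bishop on c3.
Legal moves: Ke2, Kc2, Kxd1, Kc1.
Count: 4.

4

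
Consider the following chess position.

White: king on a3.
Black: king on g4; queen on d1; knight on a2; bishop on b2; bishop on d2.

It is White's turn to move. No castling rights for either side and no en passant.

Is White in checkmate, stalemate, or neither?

neither

White to move; white king on a3.
In check: yes, from the black bishop on b2.
Legal moves for White: Kxb2, Kxa2.
White is in check but has 2 legal moves → neither.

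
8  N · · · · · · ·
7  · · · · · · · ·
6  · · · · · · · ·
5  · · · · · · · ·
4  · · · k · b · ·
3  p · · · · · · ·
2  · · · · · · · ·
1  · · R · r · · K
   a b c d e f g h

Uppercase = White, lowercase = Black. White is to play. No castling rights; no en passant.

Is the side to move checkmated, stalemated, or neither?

neither

White to move; white king on h1.
In check: yes, from the black rook on e1.
Legal moves for White: Kg2, Rxe1.
White is in check but has 2 legal moves → neither.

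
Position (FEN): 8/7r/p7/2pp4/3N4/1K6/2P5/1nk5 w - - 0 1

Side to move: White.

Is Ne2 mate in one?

no

After Ne2: black king on c1; in check: yes, from the white knight on e2.
Black has 2 legal replies: Kd2, Kd1.
In check but a legal move exists → not checkmate.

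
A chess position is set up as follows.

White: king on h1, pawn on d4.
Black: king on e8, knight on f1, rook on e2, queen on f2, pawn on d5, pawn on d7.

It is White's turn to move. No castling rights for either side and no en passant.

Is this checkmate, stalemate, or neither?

stalemate

White to move; white king on h1.
In check: no.
King squares — g1: attacked by Qf2; g2: attacked by Qf2; h2: attacked by Nf1.
Legal moves for White: none.
Not in check and no legal moves → stalemate.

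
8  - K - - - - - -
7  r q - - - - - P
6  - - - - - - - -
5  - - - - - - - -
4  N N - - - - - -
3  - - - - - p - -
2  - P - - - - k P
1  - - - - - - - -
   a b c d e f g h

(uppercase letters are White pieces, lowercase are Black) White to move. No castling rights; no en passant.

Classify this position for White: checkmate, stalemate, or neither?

checkmate

White to move; white king on b8.
In check: yes, from the black queen on b7.
King squares — a7: attacked by Qb7; b7: attacked by Ra7; c7: attacked by Qb7; a8: attacked by Ra7; c8: attacked by Qb7.
Legal moves for White: none.
In check with no legal moves → checkmate.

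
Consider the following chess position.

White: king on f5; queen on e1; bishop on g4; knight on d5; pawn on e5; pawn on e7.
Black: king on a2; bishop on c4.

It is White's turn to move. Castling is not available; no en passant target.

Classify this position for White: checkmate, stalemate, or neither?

White to move; white king on f5.
In check: no.
Legal moves for White include: Kg6, Kf6, Ke6, Kg5, Kf4, Ke4, Nc7, Nf6, Nb6, Nf4, Nb4+, Ne3, Nc3+, Bh5, Bh3, Bf3, Be2, Bd1, ... (list truncated; more exist).
White has legal moves and is not in check → neither.

neither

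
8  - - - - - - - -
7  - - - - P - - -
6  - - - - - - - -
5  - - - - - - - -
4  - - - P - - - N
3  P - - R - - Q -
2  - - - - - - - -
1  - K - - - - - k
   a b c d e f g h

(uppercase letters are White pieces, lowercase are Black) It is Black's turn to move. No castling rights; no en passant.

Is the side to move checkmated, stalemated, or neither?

Black to move; black king on h1.
In check: no.
King squares — g1: attacked by Qg3; g2: attacked by Qg3; h2: attacked by Qg3.
Legal moves for Black: none.
Not in check and no legal moves → stalemate.

stalemate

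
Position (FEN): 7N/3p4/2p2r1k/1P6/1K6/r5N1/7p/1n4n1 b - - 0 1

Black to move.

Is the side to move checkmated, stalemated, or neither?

Black to move; black king on h6.
In check: no.
Legal moves for Black include: Kh7, Kg7, Kg5, Rf8, Rf7, Rg6, Re6, Rd6, Rf5, Rf4+, Rff3, Rf2, Rf1, Ra8, Ra7, Ra6, Ra5, Ra4+, ... (list truncated; more exist).
Black has legal moves and is not in check → neither.

neither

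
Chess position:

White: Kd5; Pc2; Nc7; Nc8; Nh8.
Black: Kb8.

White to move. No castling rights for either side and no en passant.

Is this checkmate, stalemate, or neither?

neither

White to move; white king on d5.
In check: no.
Legal moves for White include: Nf7, Ng6, Ne7, Na7, Nd6, Nb6, Ne8, Na8, Ne6, Na6+, Nb5, Ke6, Kd6, Kc6, Ke5, Kc5, Ke4, Kd4, ... (list truncated; more exist).
White has legal moves and is not in check → neither.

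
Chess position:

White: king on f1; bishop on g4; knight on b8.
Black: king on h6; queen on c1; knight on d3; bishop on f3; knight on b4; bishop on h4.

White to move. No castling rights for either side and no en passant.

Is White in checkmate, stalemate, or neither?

White to move; white king on f1.
In check: yes, from the black queen on c1.
King squares — e1: attacked by Qc1; g1: attacked by Qc1; e2: attacked by Bf3; f2: attacked by Nd3; g2: attacked by Bf3.
Legal moves for White: none.
In check with no legal moves → checkmate.

checkmate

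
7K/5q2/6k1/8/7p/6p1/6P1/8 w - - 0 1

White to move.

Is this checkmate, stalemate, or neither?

White to move; white king on h8.
In check: no.
King squares — g7: attacked by Kg6; h7: attacked by Kg6; g8: attacked by Qf7.
Legal moves for White: none.
Not in check and no legal moves → stalemate.

stalemate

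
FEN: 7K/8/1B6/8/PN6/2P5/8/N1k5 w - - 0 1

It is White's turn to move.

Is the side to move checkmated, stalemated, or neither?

White to move; white king on h8.
In check: no.
Legal moves for White include: Kg8, Kh7, Kg7, Bd8, Bc7, Ba7, Bc5, Ba5, Bd4, Be3+, Bf2, Bg1, Nc6, Na6, Nd5, Nd3+, Nbc2, Na2+, ... (list truncated; more exist).
White has legal moves and is not in check → neither.

neither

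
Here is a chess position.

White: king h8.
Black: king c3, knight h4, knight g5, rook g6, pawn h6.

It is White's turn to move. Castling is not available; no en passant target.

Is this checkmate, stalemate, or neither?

White to move; white king on h8.
In check: no.
King squares — g7: attacked by Rg6; h7: attacked by Ng5; g8: attacked by Rg6.
Legal moves for White: none.
Not in check and no legal moves → stalemate.

stalemate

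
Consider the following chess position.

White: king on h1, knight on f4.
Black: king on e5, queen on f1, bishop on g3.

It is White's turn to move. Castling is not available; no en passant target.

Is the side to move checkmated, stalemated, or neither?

checkmate

White to move; white king on h1.
In check: yes, from the black queen on f1.
King squares — g1: attacked by Qf1; g2: attacked by Qf1; h2: attacked by Bg3.
Legal moves for White: none.
In check with no legal moves → checkmate.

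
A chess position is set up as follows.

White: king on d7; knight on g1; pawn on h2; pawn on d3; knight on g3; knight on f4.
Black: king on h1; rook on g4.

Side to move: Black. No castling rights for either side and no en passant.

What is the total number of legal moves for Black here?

3

Black to move; king on h1.
In check: yes, from the white knight on g3.
Legal moves: Kxh2, Kxg1, Rxg3.
Count: 3.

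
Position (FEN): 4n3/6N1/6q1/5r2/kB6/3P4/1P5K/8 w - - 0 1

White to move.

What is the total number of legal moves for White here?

White to move; king on h2.
In check: no.
Legal moves: Nxe8, Ne6, Nh5, Nxf5, Bf8, Be7, Bd6, Bc5, Ba5, Bc3, Ba3, Bd2, Be1, Kh3, Kh1, d4, b3+.
Count: 17.

17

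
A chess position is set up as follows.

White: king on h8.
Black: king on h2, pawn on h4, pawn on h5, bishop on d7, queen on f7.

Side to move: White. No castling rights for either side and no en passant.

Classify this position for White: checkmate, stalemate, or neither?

stalemate

White to move; white king on h8.
In check: no.
King squares — g7: attacked by Qf7; h7: attacked by Qf7; g8: attacked by Qf7.
Legal moves for White: none.
Not in check and no legal moves → stalemate.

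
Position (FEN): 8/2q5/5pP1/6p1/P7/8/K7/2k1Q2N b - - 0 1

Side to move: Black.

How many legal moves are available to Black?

1

Black to move; king on c1.
In check: yes, from the white queen on e1.
Legal moves: Kc2.
Count: 1.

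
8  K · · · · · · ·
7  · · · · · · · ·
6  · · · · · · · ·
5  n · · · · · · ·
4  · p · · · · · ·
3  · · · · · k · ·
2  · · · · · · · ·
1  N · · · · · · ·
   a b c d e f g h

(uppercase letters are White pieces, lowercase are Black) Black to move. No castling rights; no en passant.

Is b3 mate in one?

no

After b3: white king on a8; in check: no.
White is not in check, so this cannot be checkmate.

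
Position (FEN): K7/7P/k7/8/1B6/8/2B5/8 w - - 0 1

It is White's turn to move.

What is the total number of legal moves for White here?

22

White to move; king on a8.
In check: no.
Legal moves: Kb8, Bf8, Be7, Bd6, Bc5, Ba5, Bc3, Ba3, Bd2, Be1, Bg6, Bf5, Be4, Ba4, Bd3+, Bb3, Bd1, Bb1, h8=Q, h8=R, h8=B, h8=N.
Count: 22.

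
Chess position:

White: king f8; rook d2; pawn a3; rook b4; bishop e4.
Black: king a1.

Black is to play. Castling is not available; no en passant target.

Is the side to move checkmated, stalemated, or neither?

Black to move; black king on a1.
In check: no.
King squares — b1: attacked by Rb4; a2: attacked by Rd2; b2: attacked by Rd2.
Legal moves for Black: none.
Not in check and no legal moves → stalemate.

stalemate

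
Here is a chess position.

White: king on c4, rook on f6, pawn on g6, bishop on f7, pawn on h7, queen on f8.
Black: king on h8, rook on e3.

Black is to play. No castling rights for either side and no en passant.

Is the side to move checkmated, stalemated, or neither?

Black to move; black king on h8.
In check: yes, from the white queen on f8.
King squares — g7: attacked by Qf8; h7: attacked by Pg6; g8: attacked by Bf7.
Legal moves for Black: none.
In check with no legal moves → checkmate.

checkmate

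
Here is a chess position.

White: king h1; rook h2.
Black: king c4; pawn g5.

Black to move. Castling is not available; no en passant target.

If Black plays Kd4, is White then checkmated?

no

After Kd4: white king on h1; in check: no.
White is not in check, so this cannot be checkmate.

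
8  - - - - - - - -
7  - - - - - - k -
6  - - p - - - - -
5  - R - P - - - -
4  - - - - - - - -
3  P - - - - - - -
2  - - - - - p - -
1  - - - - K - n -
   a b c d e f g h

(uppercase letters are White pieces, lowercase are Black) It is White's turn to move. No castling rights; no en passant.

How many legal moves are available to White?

White to move; king on e1.
In check: yes, from the black pawn on f2.
Legal moves: Kxf2, Kd2, Kf1, Kd1.
Count: 4.

4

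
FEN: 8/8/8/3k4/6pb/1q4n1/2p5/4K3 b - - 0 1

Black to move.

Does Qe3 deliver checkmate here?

After Qe3: white king on e1; in check: yes, from the black queen on e3.
King squares — d1: attacked by Pc2; f1: attacked by Ng3; d2: attacked by Qe3; e2: attacked by Qe3; f2: attacked by Qe3.
White has no legal moves → checkmate.

yes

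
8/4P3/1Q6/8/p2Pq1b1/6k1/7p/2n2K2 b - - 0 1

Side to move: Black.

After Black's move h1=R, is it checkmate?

yes

After h1=R: white king on f1; in check: yes, from the black rook on h1.
King squares — e1: attacked by Rh1; g1: attacked by Rh1; e2: attacked by Nc1; f2: attacked by Kg3; g2: attacked by Kg3.
White has no legal moves → checkmate.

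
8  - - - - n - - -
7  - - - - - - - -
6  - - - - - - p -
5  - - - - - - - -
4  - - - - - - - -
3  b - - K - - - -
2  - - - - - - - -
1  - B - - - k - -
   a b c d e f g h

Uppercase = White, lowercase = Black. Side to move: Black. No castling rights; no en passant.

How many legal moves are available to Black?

Black to move; king on f1.
In check: no.
Legal moves: Ng7, Nc7, Nf6, Nd6, Bf8, Be7, Bd6, Bc5, Bb4, Bb2, Bc1, Kg2, Kf2, Kg1, Ke1, g5.
Count: 16.

16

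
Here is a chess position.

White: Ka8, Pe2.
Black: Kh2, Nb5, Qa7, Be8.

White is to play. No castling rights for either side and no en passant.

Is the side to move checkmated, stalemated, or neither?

White to move; white king on a8.
In check: yes, from the black queen on a7.
King squares — a7: attacked by Nb5; b7: attacked by Qa7; b8: attacked by Qa7.
Legal moves for White: none.
In check with no legal moves → checkmate.

checkmate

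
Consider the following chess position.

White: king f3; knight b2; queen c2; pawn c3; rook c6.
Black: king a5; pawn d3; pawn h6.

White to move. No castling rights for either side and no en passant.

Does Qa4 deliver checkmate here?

After Qa4: black king on a5; in check: yes, from the white queen on a4.
King squares — a4: attacked by Nb2; b4: attacked by Pc3; b5: attacked by Qa4; a6: attacked by Qa4; b6: attacked by Rc6.
Black has no legal moves → checkmate.

yes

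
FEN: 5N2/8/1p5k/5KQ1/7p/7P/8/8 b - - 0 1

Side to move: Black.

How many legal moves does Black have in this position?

0

Black to move; king on h6.
In check: yes, from the white queen on g5.
Legal moves: none.
Count: 0.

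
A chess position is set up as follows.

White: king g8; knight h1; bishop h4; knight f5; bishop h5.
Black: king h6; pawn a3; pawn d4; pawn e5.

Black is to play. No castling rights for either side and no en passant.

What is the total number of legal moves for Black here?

Black to move; king on h6.
In check: yes, from the white knight on f5.
Legal moves: Kxh5.
Count: 1.

1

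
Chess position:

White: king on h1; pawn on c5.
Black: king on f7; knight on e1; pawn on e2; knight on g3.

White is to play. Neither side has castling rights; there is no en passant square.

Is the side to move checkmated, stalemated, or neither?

neither

White to move; white king on h1.
In check: yes, from the black knight on g3.
Legal moves for White: Kh2, Kg1.
White is in check but has 2 legal moves → neither.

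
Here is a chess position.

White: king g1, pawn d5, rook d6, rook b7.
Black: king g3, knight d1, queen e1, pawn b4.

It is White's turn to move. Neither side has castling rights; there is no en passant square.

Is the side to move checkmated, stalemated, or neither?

checkmate

White to move; white king on g1.
In check: yes, from the black queen on e1.
King squares — f1: attacked by Qe1; h1: attacked by Qe1; f2: attacked by Nd1; g2: attacked by Kg3; h2: attacked by Kg3.
Legal moves for White: none.
In check with no legal moves → checkmate.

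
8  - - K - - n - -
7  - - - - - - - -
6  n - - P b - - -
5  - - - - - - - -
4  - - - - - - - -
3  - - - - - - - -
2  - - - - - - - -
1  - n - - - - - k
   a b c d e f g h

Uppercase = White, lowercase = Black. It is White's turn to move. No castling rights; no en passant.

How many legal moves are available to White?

White to move; king on c8.
In check: yes, from the black bishop on e6.
Legal moves: Kd8, Kb7, d7.
Count: 3.

3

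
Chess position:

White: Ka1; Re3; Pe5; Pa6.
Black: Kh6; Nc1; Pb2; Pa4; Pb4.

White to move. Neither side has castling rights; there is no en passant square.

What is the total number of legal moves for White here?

White to move; king on a1.
In check: yes, from the black pawn on b2.
Legal moves: Kxb2, Kb1.
Count: 2.

2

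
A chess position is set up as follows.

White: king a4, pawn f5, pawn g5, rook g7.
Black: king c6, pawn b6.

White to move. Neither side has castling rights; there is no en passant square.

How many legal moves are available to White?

White to move; king on a4.
In check: no.
Legal moves: Rg8, Rh7, Rf7, Re7, Rd7, Rc7+, Rb7, Ra7, Rg6+, Kb4, Kb3, Ka3, g6, f6.
Count: 14.

14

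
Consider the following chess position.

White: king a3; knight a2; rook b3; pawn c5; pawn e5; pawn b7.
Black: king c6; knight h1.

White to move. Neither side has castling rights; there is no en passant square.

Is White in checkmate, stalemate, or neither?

White to move; white king on a3.
In check: no.
Legal moves for White include: Rb6+, Rb5, Rb4, Rh3, Rg3, Rf3, Re3, Rd3, Rc3, Rb2, Rb1, Kb4, Ka4, Kb2, Nb4+, Nc3, Nc1, b8=Q, ... (list truncated; more exist).
White has legal moves and is not in check → neither.

neither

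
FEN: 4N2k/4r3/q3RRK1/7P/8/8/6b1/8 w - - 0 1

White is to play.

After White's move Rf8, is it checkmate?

After Rf8: black king on h8; in check: yes, from the white rook on f8.
King squares — g7: attacked by Kg6; h7: attacked by Kg6; g8: attacked by Rf8.
Black has no legal moves → checkmate.

yes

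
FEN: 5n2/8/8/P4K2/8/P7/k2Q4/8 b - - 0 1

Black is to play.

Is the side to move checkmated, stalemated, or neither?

neither

Black to move; black king on a2.
In check: yes, from the white queen on d2.
Legal moves for Black: Kb3, Kxa3, Kb1, Ka1.
Black is in check but has 4 legal moves → neither.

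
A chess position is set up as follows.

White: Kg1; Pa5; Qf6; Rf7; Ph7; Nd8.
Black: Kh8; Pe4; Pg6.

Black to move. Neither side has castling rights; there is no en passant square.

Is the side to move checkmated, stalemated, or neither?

Black to move; black king on h8.
In check: yes, from the white queen on f6.
King squares — g7: attacked by Qf6; h7: attacked by Rf7; g8: attacked by Ph7.
Legal moves for Black: none.
In check with no legal moves → checkmate.

checkmate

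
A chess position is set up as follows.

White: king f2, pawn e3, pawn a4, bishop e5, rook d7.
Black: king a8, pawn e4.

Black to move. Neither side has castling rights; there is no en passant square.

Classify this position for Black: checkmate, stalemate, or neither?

Black to move; black king on a8.
In check: no.
King squares — a7: attacked by Rd7; b7: attacked by Rd7; b8: attacked by Be5.
Legal moves for Black: none.
Not in check and no legal moves → stalemate.

stalemate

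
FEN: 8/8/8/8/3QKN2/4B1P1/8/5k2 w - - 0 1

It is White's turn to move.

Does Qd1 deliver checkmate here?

After Qd1: black king on f1; in check: yes, from the white queen on d1.
King squares — e1: attacked by Qd1; g1: attacked by Qd1; e2: attacked by Qd1; f2: attacked by Be3; g2: attacked by Nf4.
Black has no legal moves → checkmate.

yes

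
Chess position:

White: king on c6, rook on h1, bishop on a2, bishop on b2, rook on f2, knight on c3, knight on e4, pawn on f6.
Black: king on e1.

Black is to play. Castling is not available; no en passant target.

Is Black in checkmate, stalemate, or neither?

Black to move; black king on e1.
In check: yes, from the white rook on h1.
King squares — d1: attacked by Rh1; f1: attacked by Rh1; d2: attacked by Rf2; e2: attacked by Rf2; f2: attacked by Ne4.
Legal moves for Black: none.
In check with no legal moves → checkmate.

checkmate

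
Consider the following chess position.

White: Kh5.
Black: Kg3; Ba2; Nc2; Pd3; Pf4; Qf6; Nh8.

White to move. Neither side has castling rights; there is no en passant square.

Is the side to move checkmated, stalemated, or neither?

White to move; white king on h5.
In check: no.
King squares — g4: attacked by Kg3; h4: attacked by Kg3; g5: attacked by Qf6; g6: attacked by Qf6; h6: attacked by Qf6.
Legal moves for White: none.
Not in check and no legal moves → stalemate.

stalemate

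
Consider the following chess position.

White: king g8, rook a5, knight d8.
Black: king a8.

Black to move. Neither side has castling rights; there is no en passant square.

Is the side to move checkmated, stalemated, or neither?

Black to move; black king on a8.
In check: yes, from the white rook on a5.
Legal moves for Black: Kb8.
Black is in check but has 1 legal move → neither.

neither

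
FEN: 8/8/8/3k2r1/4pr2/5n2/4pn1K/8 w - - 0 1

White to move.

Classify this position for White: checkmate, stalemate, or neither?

White to move; white king on h2.
In check: yes, from the black knight on f3.
King squares — g1: attacked by Nf3; h1: attacked by Nf2; g2: attacked by Rg5; g3: attacked by Rg5; h3: attacked by Nf2.
Legal moves for White: none.
In check with no legal moves → checkmate.

checkmate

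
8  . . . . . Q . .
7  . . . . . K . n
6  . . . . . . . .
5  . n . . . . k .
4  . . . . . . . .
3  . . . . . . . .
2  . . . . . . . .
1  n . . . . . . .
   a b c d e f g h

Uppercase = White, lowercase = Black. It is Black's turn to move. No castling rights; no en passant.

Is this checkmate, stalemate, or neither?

neither

Black to move; black king on g5.
In check: no.
Legal moves for Black: Nxf8, Nf6, Kh5, Kf5, Kh4, Kg4, Kf4, Nc7, Na7, Nd6+, Nd4, Nc3, Na3, Nb3, Nc2.
Black has 15 legal moves and is not in check → neither.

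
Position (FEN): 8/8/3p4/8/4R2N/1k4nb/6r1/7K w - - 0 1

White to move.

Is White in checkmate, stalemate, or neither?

White to move; white king on h1.
In check: yes, from the black knight on g3.
King squares — g1: attacked by Rg2; g2: attacked by Bh3; h2: attacked by Rg2.
Legal moves for White: none.
In check with no legal moves → checkmate.

checkmate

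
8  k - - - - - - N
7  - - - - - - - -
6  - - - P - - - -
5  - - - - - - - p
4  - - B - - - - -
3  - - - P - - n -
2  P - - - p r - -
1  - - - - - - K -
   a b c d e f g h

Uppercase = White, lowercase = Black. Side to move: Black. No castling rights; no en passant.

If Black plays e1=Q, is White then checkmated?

After e1=Q: white king on g1; in check: yes, from the black queen on e1.
King squares — f1: attacked by Qe1; h1: attacked by Qe1; f2: attacked by Qe1; g2: attacked by Rf2; h2: attacked by Rf2.
White has no legal moves → checkmate.

yes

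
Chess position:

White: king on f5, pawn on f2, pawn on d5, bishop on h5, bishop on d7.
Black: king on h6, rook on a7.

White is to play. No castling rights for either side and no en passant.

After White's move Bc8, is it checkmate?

After Bc8: black king on h6; in check: no.
Black is not in check, so this cannot be checkmate.

no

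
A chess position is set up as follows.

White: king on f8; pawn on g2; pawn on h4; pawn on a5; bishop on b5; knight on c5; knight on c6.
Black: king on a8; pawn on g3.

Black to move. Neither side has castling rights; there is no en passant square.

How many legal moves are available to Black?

0

Black to move; king on a8.
In check: no.
Legal moves: none.
Count: 0.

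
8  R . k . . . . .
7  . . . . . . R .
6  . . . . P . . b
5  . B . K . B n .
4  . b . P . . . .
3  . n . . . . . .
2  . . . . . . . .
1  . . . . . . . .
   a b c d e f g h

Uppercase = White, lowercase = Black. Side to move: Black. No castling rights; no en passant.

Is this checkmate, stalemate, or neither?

Black to move; black king on c8.
In check: yes, from the white rook on a8.
King squares — b7: attacked by Rg7; c7: attacked by Rg7; d7: attacked by Bb5; b8: attacked by Ra8; d8: attacked by Ra8.
Legal moves for Black: none.
In check with no legal moves → checkmate.

checkmate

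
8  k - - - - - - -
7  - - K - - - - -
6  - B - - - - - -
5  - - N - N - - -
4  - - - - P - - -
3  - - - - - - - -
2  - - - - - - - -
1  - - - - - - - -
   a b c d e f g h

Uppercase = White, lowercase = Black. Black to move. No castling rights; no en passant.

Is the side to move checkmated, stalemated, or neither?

stalemate

Black to move; black king on a8.
In check: no.
King squares — a7: attacked by Bb6; b7: attacked by Nc5; b8: attacked by Kc7.
Legal moves for Black: none.
Not in check and no legal moves → stalemate.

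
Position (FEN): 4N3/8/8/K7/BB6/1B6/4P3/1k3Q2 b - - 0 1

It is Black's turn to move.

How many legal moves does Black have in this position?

1

Black to move; king on b1.
In check: yes, from the white queen on f1.
Legal moves: Kb2.
Count: 1.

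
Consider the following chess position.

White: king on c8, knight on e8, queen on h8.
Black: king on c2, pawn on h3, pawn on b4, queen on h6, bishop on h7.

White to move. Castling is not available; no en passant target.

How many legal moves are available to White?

19

White to move; king on c8.
In check: no.
Legal moves: Qg8, Qf8, Qxh7+, Qg7, Qf6, Qe5, Qd4, Qc3+, Qb2+, Qa1, Ng7, Nc7, Nf6, Nd6, Kd8, Kb8, Kd7, Kc7, Kb7.
Count: 19.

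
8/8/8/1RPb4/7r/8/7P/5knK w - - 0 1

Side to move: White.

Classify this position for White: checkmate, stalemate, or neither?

checkmate

White to move; white king on h1.
In check: yes, from the black bishop on d5.
King squares — g1: attacked by Kf1; g2: attacked by Kf1; h2: own pawn.
Legal moves for White: none.
In check with no legal moves → checkmate.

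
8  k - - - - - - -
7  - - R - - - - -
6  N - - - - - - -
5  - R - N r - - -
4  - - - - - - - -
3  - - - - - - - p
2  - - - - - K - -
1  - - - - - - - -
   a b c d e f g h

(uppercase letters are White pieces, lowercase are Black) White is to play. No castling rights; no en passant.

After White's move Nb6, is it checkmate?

yes

After Nb6: black king on a8; in check: yes, from the white knight on b6.
King squares — a7: attacked by Rc7; b7: attacked by Rc7; b8: attacked by Na6.
Black has no legal moves → checkmate.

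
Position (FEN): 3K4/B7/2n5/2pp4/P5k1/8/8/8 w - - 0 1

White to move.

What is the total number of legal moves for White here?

4

White to move; king on d8.
In check: yes, from the black knight on c6.
Legal moves: Ke8, Kc8, Kd7, Kc7.
Count: 4.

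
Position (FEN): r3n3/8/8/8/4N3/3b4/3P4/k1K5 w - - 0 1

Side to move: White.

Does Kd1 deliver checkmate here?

no

After Kd1: black king on a1; in check: no.
Black is not in check, so this cannot be checkmate.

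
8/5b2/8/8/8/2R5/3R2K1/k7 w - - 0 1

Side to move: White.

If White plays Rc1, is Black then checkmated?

After Rc1: black king on a1; in check: yes, from the white rook on c1.
King squares — b1: attacked by Rc1; a2: attacked by Rd2; b2: attacked by Rd2.
Black has no legal moves → checkmate.

yes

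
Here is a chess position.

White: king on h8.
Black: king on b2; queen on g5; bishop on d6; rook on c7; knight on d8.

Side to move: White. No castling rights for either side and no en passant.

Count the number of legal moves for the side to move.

White to move; king on h8.
In check: no.
Legal moves: none.
Count: 0.

0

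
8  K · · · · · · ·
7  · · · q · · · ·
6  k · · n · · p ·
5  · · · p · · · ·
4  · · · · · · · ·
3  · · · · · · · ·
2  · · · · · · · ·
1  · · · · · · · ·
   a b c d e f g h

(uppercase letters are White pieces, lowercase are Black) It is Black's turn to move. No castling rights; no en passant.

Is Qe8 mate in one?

After Qe8: white king on a8; in check: yes, from the black queen on e8.
King squares — a7: attacked by Ka6; b7: attacked by Ka6; b8: attacked by Qe8.
White has no legal moves → checkmate.

yes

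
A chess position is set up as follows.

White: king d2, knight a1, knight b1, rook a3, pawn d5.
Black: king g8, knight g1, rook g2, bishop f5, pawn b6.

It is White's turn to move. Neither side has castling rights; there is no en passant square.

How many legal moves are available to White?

5

White to move; king on d2.
In check: yes, from the black rook on g2.
Legal moves: Ke3, Kc3, Ke1, Kd1, Kc1.
Count: 5.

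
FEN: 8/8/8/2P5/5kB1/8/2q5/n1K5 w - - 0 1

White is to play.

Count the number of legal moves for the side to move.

0

White to move; king on c1.
In check: yes, from the black queen on c2.
Legal moves: none.
Count: 0.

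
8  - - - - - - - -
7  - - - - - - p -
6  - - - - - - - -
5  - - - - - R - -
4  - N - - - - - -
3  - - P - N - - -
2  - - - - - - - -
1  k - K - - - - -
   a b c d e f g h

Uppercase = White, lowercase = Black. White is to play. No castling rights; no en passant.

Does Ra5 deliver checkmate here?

After Ra5: black king on a1; in check: yes, from the white rook on a5.
King squares — b1: attacked by Kc1; a2: attacked by Nb4; b2: attacked by Kc1.
Black has no legal moves → checkmate.

yes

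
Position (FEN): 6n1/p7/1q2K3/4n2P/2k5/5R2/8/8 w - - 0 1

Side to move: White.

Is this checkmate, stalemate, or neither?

White to move; white king on e6.
In check: yes, from the black queen on b6.
King squares — d5: attacked by Kc4; e5: available; f5: available; d6: attacked by Qb6; f6: attacked by Qb6; d7: attacked by Ne5; e7: attacked by Ng8; f7: attacked by Ne5.
Legal moves for White: Kf5, Kxe5.
White is in check but has 2 legal moves → neither.

neither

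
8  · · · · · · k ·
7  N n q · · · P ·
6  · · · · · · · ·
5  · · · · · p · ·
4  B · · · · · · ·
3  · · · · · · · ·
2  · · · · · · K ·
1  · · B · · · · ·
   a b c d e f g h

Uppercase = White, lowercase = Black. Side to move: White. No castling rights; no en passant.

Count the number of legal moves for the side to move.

White to move; king on g2.
In check: no.
Legal moves: Nc8, Nc6, Nb5, Be8, Bd7, Bc6, Bb5, Bb3+, Bc2, Bd1, Kh3, Kf3, Kf2, Kh1, Kg1, Kf1, Bh6, Bg5, Bf4, Be3, Ba3, Bd2, Bb2.
Count: 23.

23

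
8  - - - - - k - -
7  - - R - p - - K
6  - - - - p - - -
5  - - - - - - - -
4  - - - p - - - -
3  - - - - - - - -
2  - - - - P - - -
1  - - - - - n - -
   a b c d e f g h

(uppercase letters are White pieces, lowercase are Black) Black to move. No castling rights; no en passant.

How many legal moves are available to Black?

8

Black to move; king on f8.
In check: no.
Legal moves: Ke8, Kf7, Ng3, Ne3, Nh2, Nd2, e5, d3.
Count: 8.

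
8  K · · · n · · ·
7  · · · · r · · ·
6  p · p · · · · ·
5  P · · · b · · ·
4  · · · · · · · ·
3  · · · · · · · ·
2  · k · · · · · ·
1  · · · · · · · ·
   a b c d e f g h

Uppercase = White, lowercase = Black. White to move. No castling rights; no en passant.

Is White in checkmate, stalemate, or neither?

White to move; white king on a8.
In check: no.
King squares — a7: attacked by Re7; b7: attacked by Re7; b8: attacked by Be5.
Legal moves for White: none.
Not in check and no legal moves → stalemate.

stalemate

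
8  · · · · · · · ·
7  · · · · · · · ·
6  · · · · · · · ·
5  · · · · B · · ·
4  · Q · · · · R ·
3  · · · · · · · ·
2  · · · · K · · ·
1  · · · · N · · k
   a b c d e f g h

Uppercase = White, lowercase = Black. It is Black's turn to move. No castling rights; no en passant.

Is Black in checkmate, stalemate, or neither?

stalemate

Black to move; black king on h1.
In check: no.
King squares — g1: attacked by Rg4; g2: attacked by Ne1; h2: attacked by Be5.
Legal moves for Black: none.
Not in check and no legal moves → stalemate.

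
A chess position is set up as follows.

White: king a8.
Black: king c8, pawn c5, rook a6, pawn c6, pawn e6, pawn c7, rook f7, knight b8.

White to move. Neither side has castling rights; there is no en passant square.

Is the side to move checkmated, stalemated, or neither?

checkmate

White to move; white king on a8.
In check: yes, from the black rook on a6.
King squares — a7: attacked by Ra6; b7: attacked by Kc8; b8: attacked by Kc8.
Legal moves for White: none.
In check with no legal moves → checkmate.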